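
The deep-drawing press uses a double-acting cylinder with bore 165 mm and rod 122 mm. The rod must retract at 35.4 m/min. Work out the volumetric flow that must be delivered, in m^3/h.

Rod-side annular area A_ann = π/4 × (165² − 122²) = 9693 mm^2
Q = A × v

Q ≈ 20.6 m^3/h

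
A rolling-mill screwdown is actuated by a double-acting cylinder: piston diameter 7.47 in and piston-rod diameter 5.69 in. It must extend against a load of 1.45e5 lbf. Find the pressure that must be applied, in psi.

Cap-side area A_cap = π/4 × (7.47 in)² = 43.83 in^2
P = F / A = 1.45e5 lbf / A

P ≈ 3310 psi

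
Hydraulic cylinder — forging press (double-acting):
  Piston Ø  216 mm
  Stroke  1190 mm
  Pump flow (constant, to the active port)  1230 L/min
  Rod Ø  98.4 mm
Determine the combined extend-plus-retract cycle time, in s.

t ≈ 3.81 s

Cap-side area A_cap = π/4 × (216 mm)² = 36640 mm^2
Rod-side annular area A_ann = π/4 × (216² − 98.4²) = 29040 mm^2
t_ext = A_cap·L/Q = 2.127 s
t_ret = A_ann·L/Q = 1.686 s
t_cycle = t_ext + t_ret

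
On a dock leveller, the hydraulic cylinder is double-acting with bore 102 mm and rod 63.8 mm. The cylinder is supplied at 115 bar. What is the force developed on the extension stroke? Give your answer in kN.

Cap-side area A_cap = π/4 × (102 mm)² = 8171 mm^2
F = P × A_cap = 115 bar × A_cap

F ≈ 94.0 kN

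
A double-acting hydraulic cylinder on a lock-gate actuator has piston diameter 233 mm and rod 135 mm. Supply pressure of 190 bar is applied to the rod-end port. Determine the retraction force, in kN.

F ≈ 538 kN

Rod-side annular area A_ann = π/4 × (233² − 135²) = 28320 mm^2
On retraction the pressure acts on the annular area (bore minus rod).
F = P × A_ann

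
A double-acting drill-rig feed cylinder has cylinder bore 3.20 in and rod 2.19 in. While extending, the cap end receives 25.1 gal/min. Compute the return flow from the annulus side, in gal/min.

Q_out ≈ 13.3 gal/min

Cap-side area A_cap = π/4 × (3.20 in)² = 8.042 in^2
Rod-side annular area A_ann = π/4 × (3.20² − 2.19²) = 4.276 in^2
Piston speed v = Q_in/A_cap; rod-end outflow Q_out = v × A_ann = Q_in × A_ann/A_cap.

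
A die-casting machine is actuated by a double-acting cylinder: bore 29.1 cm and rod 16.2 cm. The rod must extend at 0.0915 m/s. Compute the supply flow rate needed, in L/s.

Cap-side area A_cap = π/4 × (29.1 cm)² = 665.1 cm^2
Q = A × v

Q ≈ 6.09 L/s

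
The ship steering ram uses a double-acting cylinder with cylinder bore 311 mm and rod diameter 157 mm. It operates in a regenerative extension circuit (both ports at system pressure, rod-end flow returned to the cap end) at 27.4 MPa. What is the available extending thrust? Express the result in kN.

With equal pressure on both faces, forces on the annular region cancel; the net push is pressure × rod cross-section.
Rod cross-section A_rod = π/4 × (157 mm)² = 19360 mm^2
F = P × A_rod

F ≈ 530 kN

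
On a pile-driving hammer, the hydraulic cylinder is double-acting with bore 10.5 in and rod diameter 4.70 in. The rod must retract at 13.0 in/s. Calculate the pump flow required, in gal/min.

Rod-side annular area A_ann = π/4 × (10.5² − 4.70²) = 69.24 in^2
Q = A × v

Q ≈ 234 gal/min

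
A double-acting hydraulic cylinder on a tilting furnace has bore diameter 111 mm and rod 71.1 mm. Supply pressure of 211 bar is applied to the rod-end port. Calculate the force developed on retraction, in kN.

F ≈ 120 kN

Rod-side annular area A_ann = π/4 × (111² − 71.1²) = 5707 mm^2
On retraction the pressure acts on the annular area (bore minus rod).
F = P × A_ann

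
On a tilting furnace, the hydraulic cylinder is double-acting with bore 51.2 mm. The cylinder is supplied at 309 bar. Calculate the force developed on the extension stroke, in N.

F ≈ 63600 N

Cap-side area A_cap = π/4 × (51.2 mm)² = 2059 mm^2
F = P × A_cap = 309 bar × A_cap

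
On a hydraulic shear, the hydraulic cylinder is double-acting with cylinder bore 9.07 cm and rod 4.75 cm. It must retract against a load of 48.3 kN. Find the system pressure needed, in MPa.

P ≈ 10.3 MPa

Rod-side annular area A_ann = π/4 × (9.07² − 4.75²) = 46.89 cm^2
Retraction: pressure acts on the annular area.
P = F / A = 48.3 kN / A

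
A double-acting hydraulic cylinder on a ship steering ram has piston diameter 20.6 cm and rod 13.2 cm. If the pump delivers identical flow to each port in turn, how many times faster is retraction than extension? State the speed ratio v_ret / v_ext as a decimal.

v_ret/v_ext ≈ 1.70

Cap-side area A_cap = π/4 × (20.6 cm)² = 333.3 cm^2
Rod-side annular area A_ann = π/4 × (20.6² − 13.2²) = 196.4 cm^2
For equal Q, v ∝ 1/A, so v_ret/v_ext = A_cap/A_ann.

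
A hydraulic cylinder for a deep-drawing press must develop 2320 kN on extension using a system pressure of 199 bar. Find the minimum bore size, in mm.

Extension force acts on the full piston face: F = P × (π/4)D².
D = √(4F / (πP)) = √(4 × 2320 kN / (π × 199 bar))

D ≈ 385 mm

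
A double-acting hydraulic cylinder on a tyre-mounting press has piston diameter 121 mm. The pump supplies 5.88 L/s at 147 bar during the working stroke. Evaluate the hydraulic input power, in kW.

W ≈ 86.4 kW

Hydraulic power = P × Q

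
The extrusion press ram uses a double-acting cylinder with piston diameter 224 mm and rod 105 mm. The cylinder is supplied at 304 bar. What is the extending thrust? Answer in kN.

Cap-side area A_cap = π/4 × (224 mm)² = 39410 mm^2
F = P × A_cap = 304 bar × A_cap

F ≈ 1200 kN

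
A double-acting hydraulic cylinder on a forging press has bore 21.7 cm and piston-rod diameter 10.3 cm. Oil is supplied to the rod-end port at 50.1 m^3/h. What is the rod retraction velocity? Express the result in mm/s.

v ≈ 486 mm/s

Rod-side annular area A_ann = π/4 × (21.7² − 10.3²) = 286.5 cm^2
Flow into the rod-end port fills the annular volume.
v = Q / A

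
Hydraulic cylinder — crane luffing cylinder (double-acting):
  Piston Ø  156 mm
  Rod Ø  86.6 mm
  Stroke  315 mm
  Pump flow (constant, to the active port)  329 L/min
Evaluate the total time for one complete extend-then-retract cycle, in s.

Cap-side area A_cap = π/4 × (156 mm)² = 19110 mm^2
Rod-side annular area A_ann = π/4 × (156² − 86.6²) = 13220 mm^2
t_ext = A_cap·L/Q = 1.098 s
t_ret = A_ann·L/Q = 0.7596 s
t_cycle = t_ext + t_ret

t ≈ 1.86 s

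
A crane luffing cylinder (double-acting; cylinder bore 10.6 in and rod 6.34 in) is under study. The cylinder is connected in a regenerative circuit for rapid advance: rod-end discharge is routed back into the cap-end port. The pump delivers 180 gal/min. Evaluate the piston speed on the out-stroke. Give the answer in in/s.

v ≈ 22.0 in/s

In regeneration the rod-end outflow joins the pump flow into the cap end, so the net volume the pump must supply per unit advance equals the rod cross-section area.
Rod cross-section A_rod = π/4 × (6.34 in)² = 31.57 in^2
v = Q_pump / A_rod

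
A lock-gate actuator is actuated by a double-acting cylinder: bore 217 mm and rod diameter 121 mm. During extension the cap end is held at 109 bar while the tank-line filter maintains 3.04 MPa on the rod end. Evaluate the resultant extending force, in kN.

Cap-side area A_cap = π/4 × (217 mm)² = 36980 mm^2
Rod-side annular area A_ann = π/4 × (217² − 121²) = 25480 mm^2
Net thrust = P_cap·A_cap − P_rod·A_ann = 403.1 kN − 77.47 kN

F ≈ 326 kN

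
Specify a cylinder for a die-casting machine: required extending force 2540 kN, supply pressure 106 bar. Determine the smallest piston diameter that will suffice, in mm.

D ≈ 552 mm

Extension force acts on the full piston face: F = P × (π/4)D².
D = √(4F / (πP)) = √(4 × 2540 kN / (π × 106 bar))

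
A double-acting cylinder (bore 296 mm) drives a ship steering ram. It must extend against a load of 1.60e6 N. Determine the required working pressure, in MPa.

P ≈ 23.3 MPa

Cap-side area A_cap = π/4 × (296 mm)² = 68810 mm^2
P = F / A = 1.60e6 N / A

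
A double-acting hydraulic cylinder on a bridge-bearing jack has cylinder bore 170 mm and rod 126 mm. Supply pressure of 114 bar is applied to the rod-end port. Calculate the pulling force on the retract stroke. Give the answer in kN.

F ≈ 117 kN

Rod-side annular area A_ann = π/4 × (170² − 126²) = 10230 mm^2
On retraction the pressure acts on the annular area (bore minus rod).
F = P × A_ann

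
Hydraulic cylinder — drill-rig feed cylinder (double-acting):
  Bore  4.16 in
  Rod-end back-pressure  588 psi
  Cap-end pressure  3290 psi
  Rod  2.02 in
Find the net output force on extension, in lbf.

Cap-side area A_cap = π/4 × (4.16 in)² = 13.59 in^2
Rod-side annular area A_ann = π/4 × (4.16² − 2.02²) = 10.39 in^2
Net thrust = P_cap·A_cap − P_rod·A_ann = 44720 lbf − 6108 lbf

F ≈ 38600 lbf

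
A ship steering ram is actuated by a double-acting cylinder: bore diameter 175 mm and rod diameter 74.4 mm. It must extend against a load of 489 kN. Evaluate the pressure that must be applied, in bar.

Cap-side area A_cap = π/4 × (175 mm)² = 24050 mm^2
P = F / A = 489 kN / A

P ≈ 203 bar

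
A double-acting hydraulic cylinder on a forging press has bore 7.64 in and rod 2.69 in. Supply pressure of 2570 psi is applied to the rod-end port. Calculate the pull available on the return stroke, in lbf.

Rod-side annular area A_ann = π/4 × (7.64² − 2.69²) = 40.16 in^2
On retraction the pressure acts on the annular area (bore minus rod).
F = P × A_ann

F ≈ 1.03e5 lbf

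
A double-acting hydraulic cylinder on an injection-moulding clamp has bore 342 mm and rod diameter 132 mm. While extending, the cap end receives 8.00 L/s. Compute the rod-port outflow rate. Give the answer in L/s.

Cap-side area A_cap = π/4 × (342 mm)² = 91860 mm^2
Rod-side annular area A_ann = π/4 × (342² − 132²) = 78180 mm^2
Piston speed v = Q_in/A_cap; rod-end outflow Q_out = v × A_ann = Q_in × A_ann/A_cap.

Q_out ≈ 6.81 L/s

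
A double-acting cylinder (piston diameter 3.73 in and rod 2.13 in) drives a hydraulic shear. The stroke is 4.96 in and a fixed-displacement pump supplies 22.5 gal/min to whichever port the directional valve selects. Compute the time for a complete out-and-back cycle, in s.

Cap-side area A_cap = π/4 × (3.73 in)² = 10.93 in^2
Rod-side annular area A_ann = π/4 × (3.73² − 2.13²) = 7.364 in^2
t_ext = A_cap·L/Q = 0.6257 s
t_ret = A_ann·L/Q = 0.4216 s
t_cycle = t_ext + t_ret

t ≈ 1.05 s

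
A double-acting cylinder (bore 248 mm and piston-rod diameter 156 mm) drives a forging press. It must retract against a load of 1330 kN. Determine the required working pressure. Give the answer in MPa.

P ≈ 45.6 MPa

Rod-side annular area A_ann = π/4 × (248² − 156²) = 29190 mm^2
Retraction: pressure acts on the annular area.
P = F / A = 1330 kN / A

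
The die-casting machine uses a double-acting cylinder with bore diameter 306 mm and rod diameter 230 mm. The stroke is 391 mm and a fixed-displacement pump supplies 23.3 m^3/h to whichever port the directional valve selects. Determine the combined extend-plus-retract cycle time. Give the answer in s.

Cap-side area A_cap = π/4 × (306 mm)² = 73540 mm^2
Rod-side annular area A_ann = π/4 × (306² − 230²) = 31990 mm^2
t_ext = A_cap·L/Q = 4.443 s
t_ret = A_ann·L/Q = 1.933 s
t_cycle = t_ext + t_ret

t ≈ 6.38 s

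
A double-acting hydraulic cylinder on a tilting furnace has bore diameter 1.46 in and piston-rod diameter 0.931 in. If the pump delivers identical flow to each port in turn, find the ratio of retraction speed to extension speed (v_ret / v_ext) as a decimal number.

Cap-side area A_cap = π/4 × (1.46 in)² = 1.674 in^2
Rod-side annular area A_ann = π/4 × (1.46² − 0.931²) = 0.9934 in^2
For equal Q, v ∝ 1/A, so v_ret/v_ext = A_cap/A_ann.

v_ret/v_ext ≈ 1.69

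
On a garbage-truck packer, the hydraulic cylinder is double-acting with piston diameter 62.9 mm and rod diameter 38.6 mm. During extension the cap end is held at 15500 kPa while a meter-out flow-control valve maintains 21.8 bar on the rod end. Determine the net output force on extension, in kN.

Cap-side area A_cap = π/4 × (62.9 mm)² = 3107 mm^2
Rod-side annular area A_ann = π/4 × (62.9² − 38.6²) = 1937 mm^2
Net thrust = P_cap·A_cap − P_rod·A_ann = 48.16 kN − 4.223 kN

F ≈ 43.9 kN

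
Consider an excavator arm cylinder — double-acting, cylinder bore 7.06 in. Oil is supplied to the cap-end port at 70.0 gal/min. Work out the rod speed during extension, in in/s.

v ≈ 6.88 in/s

Cap-side area A_cap = π/4 × (7.06 in)² = 39.15 in^2
v = Q / A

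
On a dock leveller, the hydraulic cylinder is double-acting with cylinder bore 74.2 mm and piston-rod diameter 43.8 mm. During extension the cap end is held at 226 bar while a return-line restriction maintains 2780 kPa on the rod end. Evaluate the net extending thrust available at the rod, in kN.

F ≈ 89.9 kN

Cap-side area A_cap = π/4 × (74.2 mm)² = 4324 mm^2
Rod-side annular area A_ann = π/4 × (74.2² − 43.8²) = 2817 mm^2
Net thrust = P_cap·A_cap − P_rod·A_ann = 97.73 kN − 7.832 kN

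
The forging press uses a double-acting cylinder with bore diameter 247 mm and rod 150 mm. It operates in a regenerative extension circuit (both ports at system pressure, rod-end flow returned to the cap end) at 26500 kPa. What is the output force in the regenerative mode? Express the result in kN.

With equal pressure on both faces, forces on the annular region cancel; the net push is pressure × rod cross-section.
Rod cross-section A_rod = π/4 × (150 mm)² = 17670 mm^2
F = P × A_rod

F ≈ 468 kN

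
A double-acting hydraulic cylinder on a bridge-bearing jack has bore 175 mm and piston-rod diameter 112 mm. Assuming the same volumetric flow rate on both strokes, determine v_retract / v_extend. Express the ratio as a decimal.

Cap-side area A_cap = π/4 × (175 mm)² = 24050 mm^2
Rod-side annular area A_ann = π/4 × (175² − 112²) = 14200 mm^2
For equal Q, v ∝ 1/A, so v_ret/v_ext = A_cap/A_ann.

v_ret/v_ext ≈ 1.69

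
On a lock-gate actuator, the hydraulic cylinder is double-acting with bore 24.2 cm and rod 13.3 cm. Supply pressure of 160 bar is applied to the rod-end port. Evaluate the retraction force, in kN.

F ≈ 514 kN

Rod-side annular area A_ann = π/4 × (24.2² − 13.3²) = 321.0 cm^2
On retraction the pressure acts on the annular area (bore minus rod).
F = P × A_ann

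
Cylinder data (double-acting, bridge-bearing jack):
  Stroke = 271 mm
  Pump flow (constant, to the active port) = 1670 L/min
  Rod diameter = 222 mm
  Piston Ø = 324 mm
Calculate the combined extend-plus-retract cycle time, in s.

t ≈ 1.23 s

Cap-side area A_cap = π/4 × (324 mm)² = 82450 mm^2
Rod-side annular area A_ann = π/4 × (324² − 222²) = 43740 mm^2
t_ext = A_cap·L/Q = 0.8028 s
t_ret = A_ann·L/Q = 0.4259 s
t_cycle = t_ext + t_ret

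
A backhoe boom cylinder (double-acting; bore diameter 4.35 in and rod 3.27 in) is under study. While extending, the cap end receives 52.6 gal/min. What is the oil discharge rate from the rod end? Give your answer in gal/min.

Q_out ≈ 22.9 gal/min

Cap-side area A_cap = π/4 × (4.35 in)² = 14.86 in^2
Rod-side annular area A_ann = π/4 × (4.35² − 3.27²) = 6.464 in^2
Piston speed v = Q_in/A_cap; rod-end outflow Q_out = v × A_ann = Q_in × A_ann/A_cap.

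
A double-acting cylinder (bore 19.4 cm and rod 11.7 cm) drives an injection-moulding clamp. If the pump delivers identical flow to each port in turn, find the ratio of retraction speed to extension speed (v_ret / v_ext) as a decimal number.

Cap-side area A_cap = π/4 × (19.4 cm)² = 295.6 cm^2
Rod-side annular area A_ann = π/4 × (19.4² − 11.7²) = 188.1 cm^2
For equal Q, v ∝ 1/A, so v_ret/v_ext = A_cap/A_ann.

v_ret/v_ext ≈ 1.57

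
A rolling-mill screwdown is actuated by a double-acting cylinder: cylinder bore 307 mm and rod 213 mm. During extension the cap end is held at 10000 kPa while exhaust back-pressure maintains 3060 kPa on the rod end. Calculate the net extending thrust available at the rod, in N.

F ≈ 6.23e5 N

Cap-side area A_cap = π/4 × (307 mm)² = 74020 mm^2
Rod-side annular area A_ann = π/4 × (307² − 213²) = 38390 mm^2
Net thrust = P_cap·A_cap − P_rod·A_ann = 7.402e5 N − 1.175e5 N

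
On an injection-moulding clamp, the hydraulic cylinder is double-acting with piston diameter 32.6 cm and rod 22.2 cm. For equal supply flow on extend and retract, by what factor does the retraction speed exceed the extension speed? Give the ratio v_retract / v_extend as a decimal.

Cap-side area A_cap = π/4 × (32.6 cm)² = 834.7 cm^2
Rod-side annular area A_ann = π/4 × (32.6² − 22.2²) = 447.6 cm^2
For equal Q, v ∝ 1/A, so v_ret/v_ext = A_cap/A_ann.

v_ret/v_ext ≈ 1.86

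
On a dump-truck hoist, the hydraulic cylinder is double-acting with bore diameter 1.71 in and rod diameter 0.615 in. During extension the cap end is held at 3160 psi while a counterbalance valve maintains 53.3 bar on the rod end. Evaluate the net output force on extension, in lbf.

F ≈ 5710 lbf

Cap-side area A_cap = π/4 × (1.71 in)² = 2.297 in^2
Rod-side annular area A_ann = π/4 × (1.71² − 0.615²) = 2.000 in^2
Net thrust = P_cap·A_cap − P_rod·A_ann = 7257 lbf − 1546 lbf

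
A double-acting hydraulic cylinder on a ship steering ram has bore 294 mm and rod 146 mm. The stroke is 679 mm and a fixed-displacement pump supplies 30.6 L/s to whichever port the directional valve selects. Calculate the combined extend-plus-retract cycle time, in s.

Cap-side area A_cap = π/4 × (294 mm)² = 67890 mm^2
Rod-side annular area A_ann = π/4 × (294² − 146²) = 51150 mm^2
t_ext = A_cap·L/Q = 1.506 s
t_ret = A_ann·L/Q = 1.135 s
t_cycle = t_ext + t_ret

t ≈ 2.64 s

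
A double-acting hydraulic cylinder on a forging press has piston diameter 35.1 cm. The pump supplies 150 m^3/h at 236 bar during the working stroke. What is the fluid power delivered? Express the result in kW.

Hydraulic power = P × Q

W ≈ 983 kW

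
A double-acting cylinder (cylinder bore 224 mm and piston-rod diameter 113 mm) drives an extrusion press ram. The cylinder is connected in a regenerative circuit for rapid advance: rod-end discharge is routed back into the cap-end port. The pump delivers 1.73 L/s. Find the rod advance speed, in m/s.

In regeneration the rod-end outflow joins the pump flow into the cap end, so the net volume the pump must supply per unit advance equals the rod cross-section area.
Rod cross-section A_rod = π/4 × (113 mm)² = 10030 mm^2
v = Q_pump / A_rod

v ≈ 0.173 m/s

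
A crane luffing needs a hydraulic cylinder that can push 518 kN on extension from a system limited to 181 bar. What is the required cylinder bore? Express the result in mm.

D ≈ 191 mm

Extension force acts on the full piston face: F = P × (π/4)D².
D = √(4F / (πP)) = √(4 × 518 kN / (π × 181 bar))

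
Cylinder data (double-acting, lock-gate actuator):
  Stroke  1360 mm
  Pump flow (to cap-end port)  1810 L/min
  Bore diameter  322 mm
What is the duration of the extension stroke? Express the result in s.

t ≈ 3.67 s

Cap-side area A_cap = π/4 × (322 mm)² = 81430 mm^2
Swept volume V = A × L; t = V / Q = A·L / Q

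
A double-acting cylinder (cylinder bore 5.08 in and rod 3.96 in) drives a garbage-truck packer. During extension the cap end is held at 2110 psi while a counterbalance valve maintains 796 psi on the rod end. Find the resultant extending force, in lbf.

F ≈ 36400 lbf

Cap-side area A_cap = π/4 × (5.08 in)² = 20.27 in^2
Rod-side annular area A_ann = π/4 × (5.08² − 3.96²) = 7.952 in^2
Net thrust = P_cap·A_cap − P_rod·A_ann = 42770 lbf − 6330 lbf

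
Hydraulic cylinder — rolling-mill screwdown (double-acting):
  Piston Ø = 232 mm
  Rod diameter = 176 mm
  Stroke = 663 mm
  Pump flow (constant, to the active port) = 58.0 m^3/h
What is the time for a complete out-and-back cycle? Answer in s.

Cap-side area A_cap = π/4 × (232 mm)² = 42270 mm^2
Rod-side annular area A_ann = π/4 × (232² − 176²) = 17940 mm^2
t_ext = A_cap·L/Q = 1.740 s
t_ret = A_ann·L/Q = 0.7385 s
t_cycle = t_ext + t_ret

t ≈ 2.48 s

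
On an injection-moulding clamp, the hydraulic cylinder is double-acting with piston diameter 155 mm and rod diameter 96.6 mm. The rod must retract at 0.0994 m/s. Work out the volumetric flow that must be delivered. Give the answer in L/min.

Q ≈ 68.8 L/min

Rod-side annular area A_ann = π/4 × (155² − 96.6²) = 11540 mm^2
Q = A × v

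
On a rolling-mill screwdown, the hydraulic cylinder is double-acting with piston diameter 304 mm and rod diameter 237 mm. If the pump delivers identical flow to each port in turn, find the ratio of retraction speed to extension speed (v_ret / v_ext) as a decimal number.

Cap-side area A_cap = π/4 × (304 mm)² = 72580 mm^2
Rod-side annular area A_ann = π/4 × (304² − 237²) = 28470 mm^2
For equal Q, v ∝ 1/A, so v_ret/v_ext = A_cap/A_ann.

v_ret/v_ext ≈ 2.55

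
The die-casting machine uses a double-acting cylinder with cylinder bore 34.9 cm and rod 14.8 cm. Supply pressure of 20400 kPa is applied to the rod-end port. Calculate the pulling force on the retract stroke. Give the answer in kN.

Rod-side annular area A_ann = π/4 × (34.9² − 14.8²) = 784.6 cm^2
On retraction the pressure acts on the annular area (bore minus rod).
F = P × A_ann

F ≈ 1600 kN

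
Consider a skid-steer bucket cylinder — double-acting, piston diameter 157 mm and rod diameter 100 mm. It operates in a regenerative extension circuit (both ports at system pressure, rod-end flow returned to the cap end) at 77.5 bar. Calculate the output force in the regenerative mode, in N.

F ≈ 60900 N

With equal pressure on both faces, forces on the annular region cancel; the net push is pressure × rod cross-section.
Rod cross-section A_rod = π/4 × (100 mm)² = 7854 mm^2
F = P × A_rod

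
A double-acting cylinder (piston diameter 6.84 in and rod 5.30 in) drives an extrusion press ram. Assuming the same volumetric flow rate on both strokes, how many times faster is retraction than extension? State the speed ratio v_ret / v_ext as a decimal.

Cap-side area A_cap = π/4 × (6.84 in)² = 36.75 in^2
Rod-side annular area A_ann = π/4 × (6.84² − 5.30²) = 14.68 in^2
For equal Q, v ∝ 1/A, so v_ret/v_ext = A_cap/A_ann.

v_ret/v_ext ≈ 2.50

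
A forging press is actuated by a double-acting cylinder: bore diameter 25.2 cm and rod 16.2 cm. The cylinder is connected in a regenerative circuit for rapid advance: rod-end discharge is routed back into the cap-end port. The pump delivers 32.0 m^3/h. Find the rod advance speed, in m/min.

v ≈ 25.9 m/min

In regeneration the rod-end outflow joins the pump flow into the cap end, so the net volume the pump must supply per unit advance equals the rod cross-section area.
Rod cross-section A_rod = π/4 × (16.2 cm)² = 206.1 cm^2
v = Q_pump / A_rod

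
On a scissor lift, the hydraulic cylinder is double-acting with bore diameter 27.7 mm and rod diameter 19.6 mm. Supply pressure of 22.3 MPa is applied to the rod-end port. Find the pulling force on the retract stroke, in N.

Rod-side annular area A_ann = π/4 × (27.7² − 19.6²) = 300.9 mm^2
On retraction the pressure acts on the annular area (bore minus rod).
F = P × A_ann

F ≈ 6710 N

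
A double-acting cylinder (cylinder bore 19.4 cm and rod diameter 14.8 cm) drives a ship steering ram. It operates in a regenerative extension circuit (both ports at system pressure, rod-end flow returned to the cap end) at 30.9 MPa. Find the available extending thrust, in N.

With equal pressure on both faces, forces on the annular region cancel; the net push is pressure × rod cross-section.
Rod cross-section A_rod = π/4 × (14.8 cm)² = 172.0 cm^2
F = P × A_rod

F ≈ 5.32e5 N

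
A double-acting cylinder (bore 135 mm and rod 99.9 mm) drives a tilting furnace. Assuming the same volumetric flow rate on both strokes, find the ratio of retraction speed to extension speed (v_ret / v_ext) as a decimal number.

v_ret/v_ext ≈ 2.21

Cap-side area A_cap = π/4 × (135 mm)² = 14310 mm^2
Rod-side annular area A_ann = π/4 × (135² − 99.9²) = 6476 mm^2
For equal Q, v ∝ 1/A, so v_ret/v_ext = A_cap/A_ann.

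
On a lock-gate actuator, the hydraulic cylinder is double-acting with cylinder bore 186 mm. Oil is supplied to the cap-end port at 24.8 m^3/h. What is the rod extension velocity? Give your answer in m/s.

Cap-side area A_cap = π/4 × (186 mm)² = 27170 mm^2
v = Q / A

v ≈ 0.254 m/s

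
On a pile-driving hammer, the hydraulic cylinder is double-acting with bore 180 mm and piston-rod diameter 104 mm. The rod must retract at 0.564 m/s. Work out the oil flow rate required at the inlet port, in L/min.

Q ≈ 574 L/min

Rod-side annular area A_ann = π/4 × (180² − 104²) = 16950 mm^2
Q = A × v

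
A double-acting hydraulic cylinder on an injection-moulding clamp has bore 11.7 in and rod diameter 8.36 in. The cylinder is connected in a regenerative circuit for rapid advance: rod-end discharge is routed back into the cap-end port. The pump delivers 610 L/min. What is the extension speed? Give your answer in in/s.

v ≈ 11.3 in/s

In regeneration the rod-end outflow joins the pump flow into the cap end, so the net volume the pump must supply per unit advance equals the rod cross-section area.
Rod cross-section A_rod = π/4 × (8.36 in)² = 54.89 in^2
v = Q_pump / A_rod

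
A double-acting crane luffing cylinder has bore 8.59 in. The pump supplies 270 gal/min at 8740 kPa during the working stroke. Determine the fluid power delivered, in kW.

Hydraulic power = P × Q

W ≈ 149 kW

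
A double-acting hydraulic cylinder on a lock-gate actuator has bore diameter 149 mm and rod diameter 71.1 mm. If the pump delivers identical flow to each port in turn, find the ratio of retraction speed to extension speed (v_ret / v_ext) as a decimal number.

Cap-side area A_cap = π/4 × (149 mm)² = 17440 mm^2
Rod-side annular area A_ann = π/4 × (149² − 71.1²) = 13470 mm^2
For equal Q, v ∝ 1/A, so v_ret/v_ext = A_cap/A_ann.

v_ret/v_ext ≈ 1.29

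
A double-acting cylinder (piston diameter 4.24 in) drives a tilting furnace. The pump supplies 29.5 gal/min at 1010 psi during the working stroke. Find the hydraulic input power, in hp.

W ≈ 17.4 hp

Hydraulic power = P × Q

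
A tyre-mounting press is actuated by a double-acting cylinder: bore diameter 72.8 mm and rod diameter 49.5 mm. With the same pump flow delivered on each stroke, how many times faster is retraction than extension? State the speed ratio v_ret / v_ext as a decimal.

Cap-side area A_cap = π/4 × (72.8 mm)² = 4162 mm^2
Rod-side annular area A_ann = π/4 × (72.8² − 49.5²) = 2238 mm^2
For equal Q, v ∝ 1/A, so v_ret/v_ext = A_cap/A_ann.

v_ret/v_ext ≈ 1.86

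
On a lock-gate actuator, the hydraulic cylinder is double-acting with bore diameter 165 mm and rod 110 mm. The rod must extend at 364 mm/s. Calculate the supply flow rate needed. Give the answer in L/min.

Q ≈ 467 L/min

Cap-side area A_cap = π/4 × (165 mm)² = 21380 mm^2
Q = A × v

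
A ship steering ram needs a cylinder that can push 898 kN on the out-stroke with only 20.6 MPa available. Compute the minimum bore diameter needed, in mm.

D ≈ 236 mm

Extension force acts on the full piston face: F = P × (π/4)D².
D = √(4F / (πP)) = √(4 × 898 kN / (π × 20.6 MPa))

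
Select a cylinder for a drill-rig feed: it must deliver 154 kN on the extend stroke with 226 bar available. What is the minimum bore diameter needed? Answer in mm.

D ≈ 93.1 mm

Extension force acts on the full piston face: F = P × (π/4)D².
D = √(4F / (πP)) = √(4 × 154 kN / (π × 226 bar))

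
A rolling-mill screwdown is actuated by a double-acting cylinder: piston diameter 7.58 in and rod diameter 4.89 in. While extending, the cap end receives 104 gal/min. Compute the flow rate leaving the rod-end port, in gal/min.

Q_out ≈ 60.7 gal/min

Cap-side area A_cap = π/4 × (7.58 in)² = 45.13 in^2
Rod-side annular area A_ann = π/4 × (7.58² − 4.89²) = 26.35 in^2
Piston speed v = Q_in/A_cap; rod-end outflow Q_out = v × A_ann = Q_in × A_ann/A_cap.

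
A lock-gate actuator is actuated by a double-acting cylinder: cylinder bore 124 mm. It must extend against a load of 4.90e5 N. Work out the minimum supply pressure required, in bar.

Cap-side area A_cap = π/4 × (124 mm)² = 12080 mm^2
P = F / A = 4.90e5 N / A

P ≈ 406 bar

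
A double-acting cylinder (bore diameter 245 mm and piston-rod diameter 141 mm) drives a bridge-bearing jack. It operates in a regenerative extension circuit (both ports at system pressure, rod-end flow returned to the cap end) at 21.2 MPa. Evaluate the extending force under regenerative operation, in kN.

F ≈ 331 kN

With equal pressure on both faces, forces on the annular region cancel; the net push is pressure × rod cross-section.
Rod cross-section A_rod = π/4 × (141 mm)² = 15610 mm^2
F = P × A_rod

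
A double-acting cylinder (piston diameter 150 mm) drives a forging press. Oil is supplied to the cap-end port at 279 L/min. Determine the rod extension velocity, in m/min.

v ≈ 15.8 m/min

Cap-side area A_cap = π/4 × (150 mm)² = 17670 mm^2
v = Q / A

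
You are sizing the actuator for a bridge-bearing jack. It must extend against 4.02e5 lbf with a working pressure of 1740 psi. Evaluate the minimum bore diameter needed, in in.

Extension force acts on the full piston face: F = P × (π/4)D².
D = √(4F / (πP)) = √(4 × 4.02e5 lbf / (π × 1740 psi))

D ≈ 17.2 in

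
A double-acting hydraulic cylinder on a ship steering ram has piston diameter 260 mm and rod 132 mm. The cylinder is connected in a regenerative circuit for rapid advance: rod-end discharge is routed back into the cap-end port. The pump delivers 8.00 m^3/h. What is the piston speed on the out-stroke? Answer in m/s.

v ≈ 0.162 m/s

In regeneration the rod-end outflow joins the pump flow into the cap end, so the net volume the pump must supply per unit advance equals the rod cross-section area.
Rod cross-section A_rod = π/4 × (132 mm)² = 13680 mm^2
v = Q_pump / A_rod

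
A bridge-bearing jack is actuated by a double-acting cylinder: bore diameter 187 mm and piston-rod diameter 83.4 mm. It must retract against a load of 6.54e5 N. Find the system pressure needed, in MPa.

P ≈ 29.7 MPa

Rod-side annular area A_ann = π/4 × (187² − 83.4²) = 22000 mm^2
Retraction: pressure acts on the annular area.
P = F / A = 6.54e5 N / A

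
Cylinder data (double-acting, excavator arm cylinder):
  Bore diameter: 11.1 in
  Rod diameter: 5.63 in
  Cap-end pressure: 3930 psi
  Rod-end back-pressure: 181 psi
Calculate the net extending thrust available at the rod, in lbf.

F ≈ 3.67e5 lbf

Cap-side area A_cap = π/4 × (11.1 in)² = 96.77 in^2
Rod-side annular area A_ann = π/4 × (11.1² − 5.63²) = 71.87 in^2
Net thrust = P_cap·A_cap − P_rod·A_ann = 3.803e5 lbf − 13010 lbf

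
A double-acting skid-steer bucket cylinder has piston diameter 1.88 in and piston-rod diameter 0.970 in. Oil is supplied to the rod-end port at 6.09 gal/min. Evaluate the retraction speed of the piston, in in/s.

v ≈ 11.5 in/s

Rod-side annular area A_ann = π/4 × (1.88² − 0.970²) = 2.037 in^2
Flow into the rod-end port fills the annular volume.
v = Q / A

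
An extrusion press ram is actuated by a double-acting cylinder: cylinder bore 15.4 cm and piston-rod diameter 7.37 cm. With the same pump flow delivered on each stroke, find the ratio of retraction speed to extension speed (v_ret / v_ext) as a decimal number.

Cap-side area A_cap = π/4 × (15.4 cm)² = 186.3 cm^2
Rod-side annular area A_ann = π/4 × (15.4² − 7.37²) = 143.6 cm^2
For equal Q, v ∝ 1/A, so v_ret/v_ext = A_cap/A_ann.

v_ret/v_ext ≈ 1.30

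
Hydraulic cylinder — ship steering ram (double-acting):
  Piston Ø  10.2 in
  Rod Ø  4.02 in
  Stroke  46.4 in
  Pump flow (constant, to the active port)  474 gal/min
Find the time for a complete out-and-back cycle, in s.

Cap-side area A_cap = π/4 × (10.2 in)² = 81.71 in^2
Rod-side annular area A_ann = π/4 × (10.2² − 4.02²) = 69.02 in^2
t_ext = A_cap·L/Q = 2.078 s
t_ret = A_ann·L/Q = 1.755 s
t_cycle = t_ext + t_ret

t ≈ 3.83 s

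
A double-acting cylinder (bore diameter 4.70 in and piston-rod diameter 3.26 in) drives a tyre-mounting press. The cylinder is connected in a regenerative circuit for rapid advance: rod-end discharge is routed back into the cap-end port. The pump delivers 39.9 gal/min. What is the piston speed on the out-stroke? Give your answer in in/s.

In regeneration the rod-end outflow joins the pump flow into the cap end, so the net volume the pump must supply per unit advance equals the rod cross-section area.
Rod cross-section A_rod = π/4 × (3.26 in)² = 8.347 in^2
v = Q_pump / A_rod

v ≈ 18.4 in/s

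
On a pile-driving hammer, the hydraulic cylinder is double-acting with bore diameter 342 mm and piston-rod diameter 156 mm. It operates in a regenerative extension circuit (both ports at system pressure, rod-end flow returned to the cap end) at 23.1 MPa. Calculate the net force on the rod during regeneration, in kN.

With equal pressure on both faces, forces on the annular region cancel; the net push is pressure × rod cross-section.
Rod cross-section A_rod = π/4 × (156 mm)² = 19110 mm^2
F = P × A_rod

F ≈ 442 kN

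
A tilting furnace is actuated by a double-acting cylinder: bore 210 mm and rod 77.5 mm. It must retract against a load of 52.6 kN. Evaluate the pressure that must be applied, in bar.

P ≈ 17.6 bar

Rod-side annular area A_ann = π/4 × (210² − 77.5²) = 29920 mm^2
Retraction: pressure acts on the annular area.
P = F / A = 52.6 kN / A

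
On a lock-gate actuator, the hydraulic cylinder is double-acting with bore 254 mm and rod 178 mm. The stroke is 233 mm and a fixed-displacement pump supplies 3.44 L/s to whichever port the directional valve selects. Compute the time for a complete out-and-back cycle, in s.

Cap-side area A_cap = π/4 × (254 mm)² = 50670 mm^2
Rod-side annular area A_ann = π/4 × (254² − 178²) = 25790 mm^2
t_ext = A_cap·L/Q = 3.432 s
t_ret = A_ann·L/Q = 1.747 s
t_cycle = t_ext + t_ret

t ≈ 5.18 s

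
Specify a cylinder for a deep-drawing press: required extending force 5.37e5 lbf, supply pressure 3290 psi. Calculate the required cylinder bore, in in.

Extension force acts on the full piston face: F = P × (π/4)D².
D = √(4F / (πP)) = √(4 × 5.37e5 lbf / (π × 3290 psi))

D ≈ 14.4 in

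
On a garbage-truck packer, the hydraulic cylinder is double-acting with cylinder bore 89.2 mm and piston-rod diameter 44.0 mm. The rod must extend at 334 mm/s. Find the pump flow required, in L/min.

Cap-side area A_cap = π/4 × (89.2 mm)² = 6249 mm^2
Q = A × v

Q ≈ 125 L/min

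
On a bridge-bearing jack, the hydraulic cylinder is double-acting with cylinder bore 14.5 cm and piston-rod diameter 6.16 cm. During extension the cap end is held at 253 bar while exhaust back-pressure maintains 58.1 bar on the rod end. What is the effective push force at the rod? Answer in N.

Cap-side area A_cap = π/4 × (14.5 cm)² = 165.1 cm^2
Rod-side annular area A_ann = π/4 × (14.5² − 6.16²) = 135.3 cm^2
Net thrust = P_cap·A_cap − P_rod·A_ann = 4.178e5 N − 78630 N

F ≈ 3.39e5 N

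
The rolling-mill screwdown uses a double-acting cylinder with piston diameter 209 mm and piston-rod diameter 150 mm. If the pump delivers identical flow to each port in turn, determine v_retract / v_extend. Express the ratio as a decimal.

v_ret/v_ext ≈ 2.06

Cap-side area A_cap = π/4 × (209 mm)² = 34310 mm^2
Rod-side annular area A_ann = π/4 × (209² − 150²) = 16640 mm^2
For equal Q, v ∝ 1/A, so v_ret/v_ext = A_cap/A_ann.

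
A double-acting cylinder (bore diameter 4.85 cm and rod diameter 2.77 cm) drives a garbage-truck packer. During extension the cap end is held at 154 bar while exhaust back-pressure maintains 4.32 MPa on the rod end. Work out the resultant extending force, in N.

Cap-side area A_cap = π/4 × (4.85 cm)² = 18.47 cm^2
Rod-side annular area A_ann = π/4 × (4.85² − 2.77²) = 12.45 cm^2
Net thrust = P_cap·A_cap − P_rod·A_ann = 28450 N − 5378 N

F ≈ 23100 N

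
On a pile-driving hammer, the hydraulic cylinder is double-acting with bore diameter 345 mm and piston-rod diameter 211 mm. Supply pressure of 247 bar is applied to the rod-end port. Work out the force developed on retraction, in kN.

F ≈ 1450 kN

Rod-side annular area A_ann = π/4 × (345² − 211²) = 58520 mm^2
On retraction the pressure acts on the annular area (bore minus rod).
F = P × A_ann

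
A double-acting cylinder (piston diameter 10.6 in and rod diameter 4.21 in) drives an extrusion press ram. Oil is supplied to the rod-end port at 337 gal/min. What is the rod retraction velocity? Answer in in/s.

v ≈ 17.5 in/s

Rod-side annular area A_ann = π/4 × (10.6² − 4.21²) = 74.33 in^2
Flow into the rod-end port fills the annular volume.
v = Q / A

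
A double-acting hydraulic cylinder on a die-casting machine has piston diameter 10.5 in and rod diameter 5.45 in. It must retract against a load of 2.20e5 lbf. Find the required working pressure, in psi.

Rod-side annular area A_ann = π/4 × (10.5² − 5.45²) = 63.26 in^2
Retraction: pressure acts on the annular area.
P = F / A = 2.20e5 lbf / A

P ≈ 3480 psi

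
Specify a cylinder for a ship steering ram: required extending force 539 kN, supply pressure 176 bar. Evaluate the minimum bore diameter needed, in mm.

Extension force acts on the full piston face: F = P × (π/4)D².
D = √(4F / (πP)) = √(4 × 539 kN / (π × 176 bar))

D ≈ 197 mm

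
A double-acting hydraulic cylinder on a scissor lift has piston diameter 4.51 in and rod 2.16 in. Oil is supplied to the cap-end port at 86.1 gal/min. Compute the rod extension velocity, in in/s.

Cap-side area A_cap = π/4 × (4.51 in)² = 15.98 in^2
v = Q / A

v ≈ 20.8 in/s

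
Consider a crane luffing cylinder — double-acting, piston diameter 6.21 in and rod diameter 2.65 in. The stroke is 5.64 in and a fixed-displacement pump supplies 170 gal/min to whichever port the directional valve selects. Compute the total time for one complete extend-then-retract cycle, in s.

t ≈ 0.474 s

Cap-side area A_cap = π/4 × (6.21 in)² = 30.29 in^2
Rod-side annular area A_ann = π/4 × (6.21² − 2.65²) = 24.77 in^2
t_ext = A_cap·L/Q = 0.2610 s
t_ret = A_ann·L/Q = 0.2135 s
t_cycle = t_ext + t_ret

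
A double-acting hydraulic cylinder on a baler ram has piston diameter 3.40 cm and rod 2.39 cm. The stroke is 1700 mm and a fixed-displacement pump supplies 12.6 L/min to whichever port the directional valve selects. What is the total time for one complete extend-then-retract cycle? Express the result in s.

t ≈ 11.1 s

Cap-side area A_cap = π/4 × (3.40 cm)² = 9.079 cm^2
Rod-side annular area A_ann = π/4 × (3.40² − 2.39²) = 4.593 cm^2
t_ext = A_cap·L/Q = 7.350 s
t_ret = A_ann·L/Q = 3.718 s
t_cycle = t_ext + t_ret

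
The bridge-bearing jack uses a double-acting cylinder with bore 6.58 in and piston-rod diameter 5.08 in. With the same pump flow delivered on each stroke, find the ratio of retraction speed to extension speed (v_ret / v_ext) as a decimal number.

v_ret/v_ext ≈ 2.48

Cap-side area A_cap = π/4 × (6.58 in)² = 34.00 in^2
Rod-side annular area A_ann = π/4 × (6.58² − 5.08²) = 13.74 in^2
For equal Q, v ∝ 1/A, so v_ret/v_ext = A_cap/A_ann.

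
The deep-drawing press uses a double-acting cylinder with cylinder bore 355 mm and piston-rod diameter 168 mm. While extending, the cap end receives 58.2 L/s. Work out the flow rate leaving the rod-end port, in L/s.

Q_out ≈ 45.2 L/s

Cap-side area A_cap = π/4 × (355 mm)² = 98980 mm^2
Rod-side annular area A_ann = π/4 × (355² − 168²) = 76810 mm^2
Piston speed v = Q_in/A_cap; rod-end outflow Q_out = v × A_ann = Q_in × A_ann/A_cap.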